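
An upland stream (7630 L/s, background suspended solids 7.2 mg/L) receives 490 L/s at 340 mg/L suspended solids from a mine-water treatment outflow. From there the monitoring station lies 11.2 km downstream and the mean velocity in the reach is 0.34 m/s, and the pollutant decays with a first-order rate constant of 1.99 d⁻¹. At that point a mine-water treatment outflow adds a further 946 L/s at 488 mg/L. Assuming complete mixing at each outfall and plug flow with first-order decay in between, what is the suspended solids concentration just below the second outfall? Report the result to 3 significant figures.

62.4 mg/L

Conservation of mass: C = (7630·7.200 + 490.0·340.0) / 8120 = 221500/8120 = 27.28 mg/L; combined flow 8120 L/s.
Travel time t = 11.2·1000 / 0.34 = 32940 s = 9.150 h.
Decay over the reach: 27.28·exp(−kt) = 27.28·0.4683 = 12.78 mg/L.
Second outfall: C = (8120·12.78 + 946.0·488.0)/9066 = 62.36 mg/L.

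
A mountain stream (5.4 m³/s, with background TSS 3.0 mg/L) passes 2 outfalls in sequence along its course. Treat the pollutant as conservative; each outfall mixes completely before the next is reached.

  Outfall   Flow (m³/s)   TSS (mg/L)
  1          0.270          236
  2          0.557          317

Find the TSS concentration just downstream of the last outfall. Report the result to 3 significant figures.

After outfall 1: Q = 5.400 + 0.2700 = 5.670 m³/s; C = (5.400·3.000 + 0.2700·236.0)/5.670 = 14.10 mg/L.
After outfall 2: Q = 5.670 + 0.5570 = 6.227 m³/s; C = (5.670·14.10 + 0.5570·317.0)/6.227 = 41.19 mg/L.

41.2 mg/L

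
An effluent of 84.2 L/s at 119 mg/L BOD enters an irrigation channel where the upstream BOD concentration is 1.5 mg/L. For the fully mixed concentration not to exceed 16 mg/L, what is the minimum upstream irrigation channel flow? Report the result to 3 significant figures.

Set C_mix = 16: (Q·1.500 + 84.20·119.0) / (Q + 84.20) = 16
→ Q = 84.20·(119.0 − 16)/(16 − 1.500) = 598.1 L/s.

598 L/s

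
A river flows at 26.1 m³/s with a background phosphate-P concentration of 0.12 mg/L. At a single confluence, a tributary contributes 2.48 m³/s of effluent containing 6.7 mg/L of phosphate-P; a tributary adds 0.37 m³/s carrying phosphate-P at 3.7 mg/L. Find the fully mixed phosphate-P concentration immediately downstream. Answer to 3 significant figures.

Mixed concentration C = ΣQC/ΣQ = (26.10·0.1200 + 2.480·6.700 + 0.3700·3.700) / 28.95 = 21.12/28.95 = 0.7294 mg/L.

0.729 mg/L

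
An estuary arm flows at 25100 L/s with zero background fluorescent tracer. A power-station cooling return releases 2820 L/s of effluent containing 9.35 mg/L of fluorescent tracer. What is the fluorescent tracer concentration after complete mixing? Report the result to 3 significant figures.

0.944 mg/L

Flow-weighted average: C = (25100·0 + 2820·9.350) / 27920 = 26370/27920 = 0.9444 mg/L.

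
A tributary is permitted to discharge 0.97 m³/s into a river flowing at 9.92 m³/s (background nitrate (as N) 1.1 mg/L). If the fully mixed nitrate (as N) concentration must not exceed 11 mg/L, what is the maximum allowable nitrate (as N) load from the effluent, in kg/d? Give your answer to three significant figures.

9410 kg/d

Mass balance at the limit: 9.920·1.100 + 0.9700·Cₑ = 10.89·11 → Cₑ = 112.2 mg/L.
Load = 0.9700 m³/s × 112.2 g/m³ × 86 400 s/d = 9407 kg/d.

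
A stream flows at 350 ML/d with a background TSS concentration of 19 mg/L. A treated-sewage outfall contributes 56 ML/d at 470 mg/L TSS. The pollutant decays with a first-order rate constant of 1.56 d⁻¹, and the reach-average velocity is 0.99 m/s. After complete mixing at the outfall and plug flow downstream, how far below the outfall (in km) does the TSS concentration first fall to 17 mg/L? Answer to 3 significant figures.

After mixing, C = (350.0·19.00 + 56.00·470.0) / 406.0 = 32970/406.0 = 81.21 mg/L.
Set 81.21·exp(−k·t) = 17 → t = ln(81.21/17)/k = 86610 s = 24.06 h.
Distance = v·t = 0.99·86610 = 85740 m = 85.74 km.

85.7 km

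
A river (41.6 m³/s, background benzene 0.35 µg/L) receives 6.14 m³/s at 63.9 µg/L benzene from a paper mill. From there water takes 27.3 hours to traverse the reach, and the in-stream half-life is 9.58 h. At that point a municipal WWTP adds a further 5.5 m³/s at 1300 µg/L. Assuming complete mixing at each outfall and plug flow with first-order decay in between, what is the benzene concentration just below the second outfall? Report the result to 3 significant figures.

After mixing, C = (41.60·0.3500 + 6.140·63.90) / 47.74 = 406.9/47.74 = 8.523 µg/L; combined flow 47.74 m³/s.
Half-life 9.58 h → k = ln 2 / 9.58 = 0.07235 h⁻¹ = 1.736 d⁻¹.
First-order decay: C = 8.523·exp(−k·t) = 8.523·0.1387 = 1.182 µg/L.
At the second outfall, C = (47.74·1.182 + 5.500·1300) / (47.74 + 5.500) = 135.4 µg/L.

135 µg/L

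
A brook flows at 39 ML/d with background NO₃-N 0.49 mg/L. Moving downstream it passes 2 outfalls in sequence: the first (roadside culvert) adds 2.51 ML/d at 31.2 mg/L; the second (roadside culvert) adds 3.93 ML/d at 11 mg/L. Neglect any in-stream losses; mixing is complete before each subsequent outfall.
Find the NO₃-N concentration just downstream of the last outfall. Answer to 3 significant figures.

3.10 mg/L

Below outfall 1: Q → 41.51 ML/d, C = (39.00·0.4900 + 2.510·31.20)/41.51 = 2.347 mg/L.
Below outfall 2: Q → 45.44 ML/d, C = (41.51·2.347 + 3.930·11.00)/45.44 = 3.095 mg/L.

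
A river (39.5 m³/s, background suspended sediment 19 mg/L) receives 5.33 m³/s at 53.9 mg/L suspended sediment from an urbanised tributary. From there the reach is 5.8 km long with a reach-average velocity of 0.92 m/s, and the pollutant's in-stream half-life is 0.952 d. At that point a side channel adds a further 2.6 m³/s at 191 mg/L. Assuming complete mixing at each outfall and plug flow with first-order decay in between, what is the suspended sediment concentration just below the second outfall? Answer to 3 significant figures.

After mixing, C = (39.50·19.00 + 5.330·53.90) / 44.83 = 1038/44.83 = 23.15 mg/L; combined flow 44.83 m³/s.
Travel time t = 5.8·1000 / 0.92 = 6304 s = 1.751 h.
Half-life 0.952 d → k = ln 2 / 0.952 = 0.7281 d⁻¹.
Applying C = C₀e^(−kt): 23.15 × 0.9483 = 21.95 mg/L.
Second outfall: C = (44.83·21.95 + 2.600·191.0)/47.43 = 31.22 mg/L.

31.2 mg/L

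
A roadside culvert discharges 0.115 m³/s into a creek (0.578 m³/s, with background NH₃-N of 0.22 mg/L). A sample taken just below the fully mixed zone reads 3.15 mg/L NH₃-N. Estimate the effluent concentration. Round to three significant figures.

17.9 mg/L

Mass balance: 0.5780·0.2200 + 0.1150·Cₑ = 0.6930·3.150
→ Cₑ = (0.6930·3.150 − 0.5780·0.2200) / 0.1150 = 17.88 mg/L.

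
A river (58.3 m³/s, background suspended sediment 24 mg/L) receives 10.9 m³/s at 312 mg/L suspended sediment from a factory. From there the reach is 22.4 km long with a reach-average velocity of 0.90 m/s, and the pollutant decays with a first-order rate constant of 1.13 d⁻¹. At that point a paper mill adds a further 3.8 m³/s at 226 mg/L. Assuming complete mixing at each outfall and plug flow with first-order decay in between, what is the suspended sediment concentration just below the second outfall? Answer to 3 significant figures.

After mixing, C = (58.30·24.00 + 10.90·312.0) / 69.20 = 4800/69.20 = 69.36 mg/L; combined flow 69.20 m³/s.
Travel time t = 22.4·1000 / 0.90 = 24890 s = 6.914 h.
After decay, C = 69.36 × e^(−kt) = 69.36 × 0.7222 = 50.09 mg/L.
Second outfall: C = (69.20·50.09 + 3.800·226.0)/73.00 = 59.25 mg/L.

59.2 mg/L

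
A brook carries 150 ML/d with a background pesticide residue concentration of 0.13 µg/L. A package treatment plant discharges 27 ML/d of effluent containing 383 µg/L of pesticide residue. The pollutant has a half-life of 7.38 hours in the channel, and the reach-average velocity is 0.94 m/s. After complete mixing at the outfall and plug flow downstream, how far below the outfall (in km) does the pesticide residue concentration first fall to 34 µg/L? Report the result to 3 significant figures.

19.6 km

Mixed concentration C = ΣQC/ΣQ = (150.0·0.1300 + 27.00·383.0) / 177.0 = 10360/177.0 = 58.53 µg/L.
Half-life 7.38 h → k = ln 2 / 7.38 = 0.09392 h⁻¹ = 2.254 d⁻¹.
Set 58.53·exp(−k·t) = 34 → t = ln(58.53/34)/k = 20820 s = 5.784 h.
Distance = v·t = 0.94·20820 = 19570 m = 19.57 km.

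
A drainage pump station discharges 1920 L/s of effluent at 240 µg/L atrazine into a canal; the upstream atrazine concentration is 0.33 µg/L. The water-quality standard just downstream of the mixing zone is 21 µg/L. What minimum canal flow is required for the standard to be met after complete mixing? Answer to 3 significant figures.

20300 L/s

Set C_mix = 21: (Q·0.3300 + 1920·240.0) / (Q + 1920) = 21
→ Q = 1920·(240.0 − 21)/(21 − 0.3300) = 20340 L/s.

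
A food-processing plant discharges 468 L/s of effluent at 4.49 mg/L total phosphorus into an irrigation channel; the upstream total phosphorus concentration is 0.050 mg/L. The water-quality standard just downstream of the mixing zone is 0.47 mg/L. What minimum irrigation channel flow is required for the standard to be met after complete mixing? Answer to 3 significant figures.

4480 L/s

Set C_mix = 0.47: (Q·0.05000 + 468.0·4.490) / (Q + 468.0) = 0.47
→ Q = 468.0·(4.490 − 0.47)/(0.47 − 0.05000) = 4479 L/s.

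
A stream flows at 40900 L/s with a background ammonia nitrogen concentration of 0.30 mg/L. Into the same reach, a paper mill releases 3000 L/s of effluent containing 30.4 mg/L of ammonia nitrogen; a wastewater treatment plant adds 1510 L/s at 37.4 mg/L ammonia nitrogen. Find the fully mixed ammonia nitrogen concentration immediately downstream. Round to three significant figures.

Conservation of mass: C = (40900·0.3000 + 3000·30.40 + 1510·37.40) / 45410 = 159900/45410 = 3.522 mg/L.

3.52 mg/L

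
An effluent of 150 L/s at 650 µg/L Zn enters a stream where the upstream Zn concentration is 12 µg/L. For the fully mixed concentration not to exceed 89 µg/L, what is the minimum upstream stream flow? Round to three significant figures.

Set C_mix = 89: (Q·12.00 + 150.0·650.0) / (Q + 150.0) = 89
→ Q = 150.0·(650.0 − 89)/(89 − 12.00) = 1093 L/s.

1090 L/s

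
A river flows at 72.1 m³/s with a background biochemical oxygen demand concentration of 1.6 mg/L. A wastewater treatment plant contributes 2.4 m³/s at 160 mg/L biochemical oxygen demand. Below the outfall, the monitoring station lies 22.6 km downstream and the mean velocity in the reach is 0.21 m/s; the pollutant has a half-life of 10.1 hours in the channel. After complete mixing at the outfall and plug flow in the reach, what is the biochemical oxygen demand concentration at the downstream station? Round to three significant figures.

0.862 mg/L

Flow-weighted average: C = (72.10·1.600 + 2.400·160.0) / 74.50 = 499.4/74.50 = 6.703 mg/L.
Travel time t = 22.6·1000 / 0.21 = 107600 s = 29.89 h.
Half-life 10.1 h → k = ln 2 / 10.1 = 0.06863 h⁻¹ = 1.647 d⁻¹.
After decay, C = 6.703 × e^(−kt) = 6.703 × 0.1285 = 0.8615 mg/L.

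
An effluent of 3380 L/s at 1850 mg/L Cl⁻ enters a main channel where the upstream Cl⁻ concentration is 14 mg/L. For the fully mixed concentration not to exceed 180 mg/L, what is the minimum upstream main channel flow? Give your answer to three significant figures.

Set C_mix = 180: (Q·14.00 + 3380·1850) / (Q + 3380) = 180
→ Q = 3380·(1850 − 180)/(180 − 14.00) = 34000 L/s.

34000 L/s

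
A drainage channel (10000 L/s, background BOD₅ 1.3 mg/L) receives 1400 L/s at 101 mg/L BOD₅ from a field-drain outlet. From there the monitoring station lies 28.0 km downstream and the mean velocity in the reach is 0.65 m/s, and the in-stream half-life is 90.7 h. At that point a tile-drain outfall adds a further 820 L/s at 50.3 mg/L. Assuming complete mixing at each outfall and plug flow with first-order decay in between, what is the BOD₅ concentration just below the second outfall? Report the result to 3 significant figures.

After mixing, C = (10000·1.300 + 1400·101.0) / 11400 = 154400/11400 = 13.54 mg/L; combined flow 11400 L/s.
Travel time t = 28.0·1000 / 0.65 = 43080 s = 11.97 h.
Half-life 90.7 h → k = ln 2 / 90.7 = 0.007642 h⁻¹ = 0.1834 d⁻¹.
First-order decay: C = 13.54·exp(−k·t) = 13.54·0.9126 = 12.36 mg/L.
Second outfall: C = (11400·12.36 + 820.0·50.30)/12220 = 14.91 mg/L.

14.9 mg/L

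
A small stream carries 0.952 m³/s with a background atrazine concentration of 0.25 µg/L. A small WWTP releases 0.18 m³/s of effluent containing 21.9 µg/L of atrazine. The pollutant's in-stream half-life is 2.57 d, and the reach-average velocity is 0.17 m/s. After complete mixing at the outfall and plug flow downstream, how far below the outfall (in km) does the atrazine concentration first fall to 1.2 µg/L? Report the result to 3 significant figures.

Flow-weighted average: C = (0.9520·0.2500 + 0.1800·21.90) / 1.132 = 4.180/1.132 = 3.693 µg/L.
Half-life 2.57 d → k = ln 2 / 2.57 = 0.2697 d⁻¹.
Set 3.693·exp(−k·t) = 1.2 → t = ln(3.693/1.2)/k = 360100 s = 100.0 h.
Distance = v·t = 0.17·360100 = 61210 m = 61.21 km.

61.2 km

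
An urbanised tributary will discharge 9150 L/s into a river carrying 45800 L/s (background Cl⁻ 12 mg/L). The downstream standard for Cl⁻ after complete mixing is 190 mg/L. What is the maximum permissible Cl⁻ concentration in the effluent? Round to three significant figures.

At the limit, (Qr·Cr + Qe·Cₑ)/(Qr + Qe) = 190:
Cₑ = (54950·190 − 45800·12.00) / 9150 = 1081 mg/L.

1080 mg/L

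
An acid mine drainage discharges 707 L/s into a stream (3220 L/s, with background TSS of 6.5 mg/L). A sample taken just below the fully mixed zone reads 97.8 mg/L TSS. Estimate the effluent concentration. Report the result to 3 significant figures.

Mass balance: 3220·6.500 + 707.0·Cₑ = 3927·97.80
→ Cₑ = (3927·97.80 − 3220·6.500) / 707.0 = 513.6 mg/L.

514 mg/L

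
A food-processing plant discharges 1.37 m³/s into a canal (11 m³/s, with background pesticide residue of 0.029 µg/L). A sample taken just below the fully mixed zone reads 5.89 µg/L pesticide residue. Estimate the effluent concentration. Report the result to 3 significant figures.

52.9 µg/L

Mass balance: 11.00·0.02900 + 1.370·Cₑ = 12.37·5.890
→ Cₑ = (12.37·5.890 − 11.00·0.02900) / 1.370 = 52.95 µg/L.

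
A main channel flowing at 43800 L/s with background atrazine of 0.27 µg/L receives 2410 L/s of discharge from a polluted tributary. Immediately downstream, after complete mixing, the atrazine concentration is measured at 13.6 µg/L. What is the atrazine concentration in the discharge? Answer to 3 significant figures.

256 µg/L

Mass balance: 43800·0.2700 + 2410·Cₑ = 46210·13.60
→ Cₑ = (46210·13.60 − 43800·0.2700) / 2410 = 255.9 µg/L.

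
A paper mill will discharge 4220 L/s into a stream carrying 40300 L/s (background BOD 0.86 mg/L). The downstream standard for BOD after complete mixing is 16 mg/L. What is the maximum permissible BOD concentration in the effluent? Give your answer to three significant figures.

At the limit, (Qr·Cr + Qe·Cₑ)/(Qr + Qe) = 16:
Cₑ = (44520·16 − 40300·0.8600) / 4220 = 160.6 mg/L.

161 mg/L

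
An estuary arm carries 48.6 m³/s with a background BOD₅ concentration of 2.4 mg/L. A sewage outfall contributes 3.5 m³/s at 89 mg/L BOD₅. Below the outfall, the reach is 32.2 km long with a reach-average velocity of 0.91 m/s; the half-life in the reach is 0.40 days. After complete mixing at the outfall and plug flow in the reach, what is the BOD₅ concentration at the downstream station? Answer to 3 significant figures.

Conservation of mass: C = (48.60·2.400 + 3.500·89.00) / 52.10 = 428.1/52.10 = 8.218 mg/L.
Travel time t = 32.2·1000 / 0.91 = 35380 s = 9.829 h.
Half-life 0.40 d → k = ln 2 / 0.40 = 1.733 d⁻¹.
First-order decay: C = 8.218·exp(−k·t) = 8.218·0.4918 = 4.041 mg/L.

4.04 mg/L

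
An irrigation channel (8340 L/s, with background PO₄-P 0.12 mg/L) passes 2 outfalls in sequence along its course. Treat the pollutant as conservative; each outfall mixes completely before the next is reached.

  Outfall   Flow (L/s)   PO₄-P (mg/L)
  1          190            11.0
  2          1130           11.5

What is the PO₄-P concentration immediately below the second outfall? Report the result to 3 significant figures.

1.67 mg/L

Below outfall 1: Q → 8530 L/s, C = (8340·0.1200 + 190.0·11.00)/8530 = 0.3623 mg/L.
Below outfall 2: Q → 9660 L/s, C = (8530·0.3623 + 1130·11.50)/9660 = 1.665 mg/L.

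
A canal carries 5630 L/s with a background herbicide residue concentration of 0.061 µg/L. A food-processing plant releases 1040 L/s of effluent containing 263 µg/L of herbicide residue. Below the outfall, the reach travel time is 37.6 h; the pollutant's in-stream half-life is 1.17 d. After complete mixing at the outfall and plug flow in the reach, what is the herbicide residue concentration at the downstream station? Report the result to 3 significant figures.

16.2 µg/L

Flow-weighted average: C = (5630·0.06100 + 1040·263.0) / 6670 = 273900/6670 = 41.06 µg/L.
Half-life 1.17 d → k = ln 2 / 1.17 = 0.5924 d⁻¹.
First-order decay: C = 41.06·exp(−k·t) = 41.06·0.3953 = 16.23 µg/L.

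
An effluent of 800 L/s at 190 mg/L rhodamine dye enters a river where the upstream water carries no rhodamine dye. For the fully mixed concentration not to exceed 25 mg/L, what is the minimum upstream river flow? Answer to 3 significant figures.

Set C_mix = 25: (Q·0 + 800.0·190.0) / (Q + 800.0) = 25
→ Q = 800.0·(190.0 − 25)/(25 − 0) = 5280 L/s.

5280 L/s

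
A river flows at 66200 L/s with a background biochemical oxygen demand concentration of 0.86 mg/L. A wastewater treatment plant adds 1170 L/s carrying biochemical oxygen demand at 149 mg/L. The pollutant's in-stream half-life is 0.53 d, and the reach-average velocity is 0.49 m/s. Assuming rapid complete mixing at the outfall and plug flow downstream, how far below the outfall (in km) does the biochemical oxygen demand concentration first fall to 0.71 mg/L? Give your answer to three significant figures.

Mass balance: C = (66200·0.8600 + 1170·149.0) / 67370 = 231300/67370 = 3.433 mg/L.
Half-life 0.53 d → k = ln 2 / 0.53 = 1.308 d⁻¹.
Set 3.433·exp(−k·t) = 0.71 → t = ln(3.433/0.71)/k = 104100 s = 28.92 h.
Distance = v·t = 0.49·104100 = 51010 m = 51.01 km.

51.0 km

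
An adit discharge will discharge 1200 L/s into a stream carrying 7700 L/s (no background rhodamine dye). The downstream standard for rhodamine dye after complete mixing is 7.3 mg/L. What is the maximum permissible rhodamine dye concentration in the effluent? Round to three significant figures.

54.1 mg/L

At the limit, (Qr·Cr + Qe·Cₑ)/(Qr + Qe) = 7.3:
Cₑ = (8900·7.3 − 7700·0) / 1200 = 54.14 mg/L.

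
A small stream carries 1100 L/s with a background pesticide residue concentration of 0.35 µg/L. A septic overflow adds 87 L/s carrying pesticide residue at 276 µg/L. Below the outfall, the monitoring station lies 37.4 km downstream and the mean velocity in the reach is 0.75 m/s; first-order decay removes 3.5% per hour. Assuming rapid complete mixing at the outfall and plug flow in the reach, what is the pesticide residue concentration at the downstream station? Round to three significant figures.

12.5 µg/L

Mass balance: C = (1100·0.3500 + 87.00·276.0) / 1187 = 24400/1187 = 20.55 µg/L.
Travel time t = 37.4·1000 / 0.75 = 49870 s = 13.85 h.
3.5%/h lost → k = −ln(1 − 0.035) = 0.03563 h⁻¹.
First-order decay: C = 20.55·exp(−k·t) = 20.55·0.6105 = 12.55 µg/L.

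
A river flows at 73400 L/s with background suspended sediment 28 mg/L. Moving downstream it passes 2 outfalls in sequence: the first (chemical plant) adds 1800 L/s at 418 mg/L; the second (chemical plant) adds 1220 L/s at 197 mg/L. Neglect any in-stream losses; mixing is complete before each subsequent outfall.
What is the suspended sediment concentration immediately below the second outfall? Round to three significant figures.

Outfall 1: combined Q = 75200 L/s; C = (73400·28.00 + 1800·418.0)/75200 = 37.34 mg/L.
Outfall 2: combined Q = 76420 L/s; C = (75200·37.34 + 1220·197.0)/76420 = 39.88 mg/L.

39.9 mg/L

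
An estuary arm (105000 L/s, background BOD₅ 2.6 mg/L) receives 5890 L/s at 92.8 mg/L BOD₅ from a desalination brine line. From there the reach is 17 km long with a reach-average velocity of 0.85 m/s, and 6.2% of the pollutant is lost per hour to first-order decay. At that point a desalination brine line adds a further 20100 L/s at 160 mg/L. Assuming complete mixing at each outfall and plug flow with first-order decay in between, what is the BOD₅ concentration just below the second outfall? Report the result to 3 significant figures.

28.9 mg/L

After mixing, C = (105000·2.600 + 5890·92.80) / 110900 = 819600/110900 = 7.391 mg/L; combined flow 110900 L/s.
Travel time t = 17·1000 / 0.85 = 20000 s = 5.556 h.
6.2%/h lost → k = −ln(1 − 0.062) = 0.06401 h⁻¹.
Applying C = C₀e^(−kt): 7.391 × 0.7008 = 5.179 mg/L.
Second outfall: C = (110900·5.179 + 20100·160.0)/131000 = 28.94 mg/L.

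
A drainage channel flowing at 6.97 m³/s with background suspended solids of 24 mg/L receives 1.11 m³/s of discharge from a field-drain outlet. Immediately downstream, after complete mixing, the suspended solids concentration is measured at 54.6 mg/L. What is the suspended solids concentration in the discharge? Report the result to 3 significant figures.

247 mg/L

Mass balance: 6.970·24.00 + 1.110·Cₑ = 8.080·54.60
→ Cₑ = (8.080·54.60 − 6.970·24.00) / 1.110 = 246.7 mg/L.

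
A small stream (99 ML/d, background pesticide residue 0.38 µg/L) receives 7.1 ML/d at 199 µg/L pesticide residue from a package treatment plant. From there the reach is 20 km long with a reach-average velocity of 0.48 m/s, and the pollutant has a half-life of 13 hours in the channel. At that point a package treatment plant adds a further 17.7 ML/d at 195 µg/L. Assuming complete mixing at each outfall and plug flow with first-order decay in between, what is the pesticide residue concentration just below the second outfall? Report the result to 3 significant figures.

34.2 µg/L

Flow-weighted average: C = (99.00·0.3800 + 7.100·199.0) / 106.1 = 1451/106.1 = 13.67 µg/L; combined flow 106.1 ML/d.
Travel time t = 20·1000 / 0.48 = 41670 s = 11.57 h.
Half-life 13 h → k = ln 2 / 13 = 0.05332 h⁻¹ = 1.280 d⁻¹.
After decay, C = 13.67 × e^(−kt) = 13.67 × 0.5395 = 7.376 µg/L.
Second outfall: C = (106.1·7.376 + 17.70·195.0)/123.8 = 34.20 µg/L.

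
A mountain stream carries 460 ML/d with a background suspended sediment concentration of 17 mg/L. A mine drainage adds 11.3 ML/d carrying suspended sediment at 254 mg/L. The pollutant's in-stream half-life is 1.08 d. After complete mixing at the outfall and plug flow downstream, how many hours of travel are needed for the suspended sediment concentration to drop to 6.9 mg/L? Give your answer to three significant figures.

44.5 h

Mass balance: C = (460.0·17.00 + 11.30·254.0) / 471.3 = 10690/471.3 = 22.68 mg/L.
Half-life 1.08 d → k = ln 2 / 1.08 = 0.6418 d⁻¹.
22.68·exp(−k·t) = 6.9 → t = ln(22.68/6.9)/k = 160200 s = 44.50 h.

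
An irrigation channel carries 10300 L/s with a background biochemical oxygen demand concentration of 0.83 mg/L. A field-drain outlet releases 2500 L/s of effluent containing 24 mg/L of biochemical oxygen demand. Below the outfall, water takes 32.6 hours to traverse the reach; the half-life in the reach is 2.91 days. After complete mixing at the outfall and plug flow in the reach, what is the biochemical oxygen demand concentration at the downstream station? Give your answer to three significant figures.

3.88 mg/L

Conservation of mass: C = (10300·0.8300 + 2500·24.00) / 12800 = 68550/12800 = 5.355 mg/L.
Half-life 2.91 d → k = ln 2 / 2.91 = 0.2382 d⁻¹.
After decay, C = 5.355 × e^(−kt) = 5.355 × 0.7236 = 3.875 mg/L.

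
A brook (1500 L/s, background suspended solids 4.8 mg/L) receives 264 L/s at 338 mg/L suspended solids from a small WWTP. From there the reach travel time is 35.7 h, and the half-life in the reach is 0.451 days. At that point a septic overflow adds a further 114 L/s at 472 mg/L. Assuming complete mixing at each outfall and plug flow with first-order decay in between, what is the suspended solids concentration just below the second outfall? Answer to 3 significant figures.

Mass balance: C = (1500·4.800 + 264.0·338.0) / 1764 = 96430/1764 = 54.67 mg/L; combined flow 1764 L/s.
Half-life 0.451 d → k = ln 2 / 0.451 = 1.537 d⁻¹.
Applying C = C₀e^(−kt): 54.67 × 0.1017 = 5.557 mg/L.
Second outfall: C = (1764·5.557 + 114.0·472.0)/1878 = 33.87 mg/L.

33.9 mg/L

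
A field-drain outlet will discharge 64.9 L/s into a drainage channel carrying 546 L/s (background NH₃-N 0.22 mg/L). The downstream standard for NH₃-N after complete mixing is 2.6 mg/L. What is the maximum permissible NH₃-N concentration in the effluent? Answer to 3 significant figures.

At the limit, (Qr·Cr + Qe·Cₑ)/(Qr + Qe) = 2.6:
Cₑ = (610.9·2.6 − 546.0·0.2200) / 64.90 = 22.62 mg/L.

22.6 mg/L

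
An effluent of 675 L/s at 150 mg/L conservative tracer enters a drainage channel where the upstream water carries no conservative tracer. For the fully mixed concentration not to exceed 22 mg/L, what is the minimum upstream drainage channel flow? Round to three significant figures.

Set C_mix = 22: (Q·0 + 675.0·150.0) / (Q + 675.0) = 22
→ Q = 675.0·(150.0 − 22)/(22 − 0) = 3927 L/s.

3930 L/s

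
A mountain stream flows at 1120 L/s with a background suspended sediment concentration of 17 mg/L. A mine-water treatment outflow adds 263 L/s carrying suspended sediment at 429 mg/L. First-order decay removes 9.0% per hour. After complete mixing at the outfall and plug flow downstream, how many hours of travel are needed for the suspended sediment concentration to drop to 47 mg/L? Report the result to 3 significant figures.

7.50 h

Flow-weighted average: C = (1120·17.00 + 263.0·429.0) / 1383 = 131900/1383 = 95.35 mg/L.
9.0%/h lost → k = −ln(1 − 0.09) = 0.09431 h⁻¹.
95.35·exp(−k·t) = 47 → t = ln(95.35/47)/k = 27000 s = 7.501 h.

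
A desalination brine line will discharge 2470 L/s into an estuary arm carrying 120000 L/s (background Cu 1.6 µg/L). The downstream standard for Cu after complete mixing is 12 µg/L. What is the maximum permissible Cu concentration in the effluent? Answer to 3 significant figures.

At the limit, (Qr·Cr + Qe·Cₑ)/(Qr + Qe) = 12:
Cₑ = (122500·12 − 120000·1.600) / 2470 = 517.3 µg/L.

517 µg/L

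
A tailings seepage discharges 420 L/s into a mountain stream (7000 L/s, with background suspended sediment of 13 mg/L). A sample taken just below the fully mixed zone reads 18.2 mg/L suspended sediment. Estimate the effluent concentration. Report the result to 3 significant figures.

105 mg/L

Mass balance: 7000·13.00 + 420.0·Cₑ = 7420·18.20
→ Cₑ = (7420·18.20 − 7000·13.00) / 420.0 = 104.9 mg/L.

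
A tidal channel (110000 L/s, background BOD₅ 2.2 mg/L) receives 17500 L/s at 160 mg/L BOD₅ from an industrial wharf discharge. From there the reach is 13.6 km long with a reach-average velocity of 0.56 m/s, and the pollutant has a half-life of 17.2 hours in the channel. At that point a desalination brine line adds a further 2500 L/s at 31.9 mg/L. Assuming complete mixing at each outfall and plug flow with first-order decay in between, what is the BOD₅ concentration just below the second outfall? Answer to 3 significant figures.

18.4 mg/L

Mass balance: C = (110000·2.200 + 17500·160.0) / 127500 = 3042000/127500 = 23.86 mg/L; combined flow 127500 L/s.
Travel time t = 13.6·1000 / 0.56 = 24290 s = 6.746 h.
Half-life 17.2 h → k = ln 2 / 17.2 = 0.04030 h⁻¹ = 0.9672 d⁻¹.
Applying C = C₀e^(−kt): 23.86 × 0.7620 = 18.18 mg/L.
At the second outfall, C = (127500·18.18 + 2500·31.90) / (127500 + 2500) = 18.44 mg/L.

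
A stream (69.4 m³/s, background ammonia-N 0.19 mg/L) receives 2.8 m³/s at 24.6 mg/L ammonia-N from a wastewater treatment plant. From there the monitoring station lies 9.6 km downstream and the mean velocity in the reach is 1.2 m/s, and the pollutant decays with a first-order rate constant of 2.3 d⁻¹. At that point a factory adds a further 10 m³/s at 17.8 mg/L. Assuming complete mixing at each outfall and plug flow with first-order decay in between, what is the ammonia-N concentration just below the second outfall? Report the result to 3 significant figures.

Mixed concentration C = ΣQC/ΣQ = (69.40·0.1900 + 2.800·24.60) / 72.20 = 82.07/72.20 = 1.137 mg/L; combined flow 72.20 m³/s.
Travel time t = 9.6·1000 / 1.2 = 8000 s = 2.222 h.
After decay, C = 1.137 × e^(−kt) = 1.137 × 0.8082 = 0.9186 mg/L.
Second outfall: C = (72.20·0.9186 + 10.00·17.80)/82.20 = 2.972 mg/L.

2.97 mg/L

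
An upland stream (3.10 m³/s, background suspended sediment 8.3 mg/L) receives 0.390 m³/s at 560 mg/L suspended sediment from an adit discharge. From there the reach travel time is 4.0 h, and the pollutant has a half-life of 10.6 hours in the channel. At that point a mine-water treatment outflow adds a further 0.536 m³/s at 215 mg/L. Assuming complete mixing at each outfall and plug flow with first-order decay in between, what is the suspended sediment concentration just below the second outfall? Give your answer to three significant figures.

75.3 mg/L

Mixed concentration C = ΣQC/ΣQ = (3.100·8.300 + 0.3900·560.0) / 3.490 = 244.1/3.490 = 69.95 mg/L; combined flow 3.490 m³/s.
Half-life 10.6 h → k = ln 2 / 10.6 = 0.06539 h⁻¹ = 1.569 d⁻¹.
After decay, C = 69.95 × e^(−kt) = 69.95 × 0.7698 = 53.85 mg/L.
Second outfall: C = (3.490·53.85 + 0.5360·215.0)/4.026 = 75.31 mg/L.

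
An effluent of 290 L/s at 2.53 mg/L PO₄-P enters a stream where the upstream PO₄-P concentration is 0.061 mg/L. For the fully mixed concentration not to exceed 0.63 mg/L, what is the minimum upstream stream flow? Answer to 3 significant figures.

968 L/s

Set C_mix = 0.63: (Q·0.06100 + 290.0·2.530) / (Q + 290.0) = 0.63
→ Q = 290.0·(2.530 − 0.63)/(0.63 − 0.06100) = 968.4 L/s.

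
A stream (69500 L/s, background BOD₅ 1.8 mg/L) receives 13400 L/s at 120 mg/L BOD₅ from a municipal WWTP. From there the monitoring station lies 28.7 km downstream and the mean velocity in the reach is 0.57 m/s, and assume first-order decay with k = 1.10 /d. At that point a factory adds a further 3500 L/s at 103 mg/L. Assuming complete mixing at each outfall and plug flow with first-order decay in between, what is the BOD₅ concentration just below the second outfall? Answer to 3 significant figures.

14.7 mg/L

Flow-weighted average: C = (69500·1.800 + 13400·120.0) / 82900 = 1733000/82900 = 20.91 mg/L; combined flow 82900 L/s.
Travel time t = 28.7·1000 / 0.57 = 50350 s = 13.99 h.
After decay, C = 20.91 × e^(−kt) = 20.91 × 0.5267 = 11.01 mg/L.
Second outfall: C = (82900·11.01 + 3500·103.0)/86400 = 14.74 mg/L.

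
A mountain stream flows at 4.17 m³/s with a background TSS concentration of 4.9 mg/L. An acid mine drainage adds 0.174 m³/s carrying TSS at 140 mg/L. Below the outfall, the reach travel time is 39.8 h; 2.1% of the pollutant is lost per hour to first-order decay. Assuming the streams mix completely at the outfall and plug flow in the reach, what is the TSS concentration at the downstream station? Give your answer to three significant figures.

4.43 mg/L

Mass balance: C = (4.170·4.900 + 0.1740·140.0) / 4.344 = 44.79/4.344 = 10.31 mg/L.
2.1%/h lost → k = −ln(1 − 0.021) = 0.02122 h⁻¹.
Applying C = C₀e^(−kt): 10.31 × 0.4297 = 4.431 mg/L.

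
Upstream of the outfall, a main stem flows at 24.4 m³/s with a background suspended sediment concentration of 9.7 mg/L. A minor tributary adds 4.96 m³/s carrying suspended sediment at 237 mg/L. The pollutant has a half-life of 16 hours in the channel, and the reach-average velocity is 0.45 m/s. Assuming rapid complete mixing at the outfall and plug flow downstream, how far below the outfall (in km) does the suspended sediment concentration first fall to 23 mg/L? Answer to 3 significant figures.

Mass balance: C = (24.40·9.700 + 4.960·237.0) / 29.36 = 1412/29.36 = 48.10 mg/L.
Half-life 16 h → k = ln 2 / 16 = 0.04332 h⁻¹ = 1.040 d⁻¹.
Set 48.10·exp(−k·t) = 23 → t = ln(48.10/23)/k = 61310 s = 17.03 h.
Distance = v·t = 0.45·61310 = 27590 m = 27.59 km.

27.6 km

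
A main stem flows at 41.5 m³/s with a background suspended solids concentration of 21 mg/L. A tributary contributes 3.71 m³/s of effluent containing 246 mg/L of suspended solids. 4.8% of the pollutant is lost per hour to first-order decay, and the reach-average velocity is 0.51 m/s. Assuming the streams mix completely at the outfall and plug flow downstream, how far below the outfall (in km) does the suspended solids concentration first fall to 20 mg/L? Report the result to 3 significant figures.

Conservation of mass: C = (41.50·21.00 + 3.710·246.0) / 45.21 = 1784/45.21 = 39.46 mg/L.
4.8%/h lost → k = −ln(1 − 0.048) = 0.04919 h⁻¹.
Set 39.46·exp(−k·t) = 20 → t = ln(39.46/20)/k = 49740 s = 13.82 h.
Distance = v·t = 0.51·49740 = 25370 m = 25.37 km.

25.4 km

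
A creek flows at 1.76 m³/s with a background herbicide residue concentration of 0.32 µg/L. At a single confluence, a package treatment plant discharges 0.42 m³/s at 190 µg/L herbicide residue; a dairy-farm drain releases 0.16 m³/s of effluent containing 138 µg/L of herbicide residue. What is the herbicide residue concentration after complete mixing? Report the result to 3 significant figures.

Mixed concentration C = ΣQC/ΣQ = (1.760·0.3200 + 0.4200·190.0 + 0.1600·138.0) / 2.340 = 102.4/2.340 = 43.78 µg/L.

43.8 µg/L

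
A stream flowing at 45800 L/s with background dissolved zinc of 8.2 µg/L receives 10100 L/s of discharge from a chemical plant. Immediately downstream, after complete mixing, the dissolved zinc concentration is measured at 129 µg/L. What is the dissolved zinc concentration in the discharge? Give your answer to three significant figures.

Mass balance: 45800·8.200 + 10100·Cₑ = 55900·129.0
→ Cₑ = (55900·129.0 − 45800·8.200) / 10100 = 676.8 µg/L.

677 µg/L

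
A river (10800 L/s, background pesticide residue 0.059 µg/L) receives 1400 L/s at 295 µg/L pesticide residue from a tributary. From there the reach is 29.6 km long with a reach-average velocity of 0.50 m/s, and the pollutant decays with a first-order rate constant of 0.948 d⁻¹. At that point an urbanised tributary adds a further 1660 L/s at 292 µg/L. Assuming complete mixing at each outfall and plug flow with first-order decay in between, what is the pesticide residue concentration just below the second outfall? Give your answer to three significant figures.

After mixing, C = (10800·0.05900 + 1400·295.0) / 12200 = 413600/12200 = 33.90 µg/L; combined flow 12200 L/s.
Travel time t = 29.6·1000 / 0.50 = 59200 s = 16.44 h.
Decay over the reach: 33.90·exp(−kt) = 33.90·0.5223 = 17.71 µg/L.
Second outfall: C = (12200·17.71 + 1660·292.0)/13860 = 50.56 µg/L.

50.6 µg/L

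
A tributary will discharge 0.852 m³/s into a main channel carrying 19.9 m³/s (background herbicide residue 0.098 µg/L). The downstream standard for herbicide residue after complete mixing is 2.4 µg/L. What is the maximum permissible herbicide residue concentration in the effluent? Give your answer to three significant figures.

56.2 µg/L

At the limit, (Qr·Cr + Qe·Cₑ)/(Qr + Qe) = 2.4:
Cₑ = (20.75·2.4 − 19.90·0.09800) / 0.8520 = 56.17 µg/L.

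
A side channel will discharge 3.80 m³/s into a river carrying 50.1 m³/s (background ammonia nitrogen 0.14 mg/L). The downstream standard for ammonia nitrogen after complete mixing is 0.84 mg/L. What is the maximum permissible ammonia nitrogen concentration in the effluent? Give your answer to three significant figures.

At the limit, (Qr·Cr + Qe·Cₑ)/(Qr + Qe) = 0.84:
Cₑ = (53.90·0.84 − 50.10·0.1400) / 3.800 = 10.07 mg/L.

10.1 mg/L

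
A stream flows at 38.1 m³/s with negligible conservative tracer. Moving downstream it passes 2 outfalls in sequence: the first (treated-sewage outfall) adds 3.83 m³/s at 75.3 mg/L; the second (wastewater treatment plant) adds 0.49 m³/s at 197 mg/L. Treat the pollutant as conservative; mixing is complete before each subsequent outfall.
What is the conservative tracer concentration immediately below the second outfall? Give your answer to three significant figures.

9.07 mg/L

Outfall 1: combined Q = 41.93 m³/s; C = (38.10·0 + 3.830·75.30)/41.93 = 6.878 mg/L.
Outfall 2: combined Q = 42.42 m³/s; C = (41.93·6.878 + 0.4900·197.0)/42.42 = 9.074 mg/L.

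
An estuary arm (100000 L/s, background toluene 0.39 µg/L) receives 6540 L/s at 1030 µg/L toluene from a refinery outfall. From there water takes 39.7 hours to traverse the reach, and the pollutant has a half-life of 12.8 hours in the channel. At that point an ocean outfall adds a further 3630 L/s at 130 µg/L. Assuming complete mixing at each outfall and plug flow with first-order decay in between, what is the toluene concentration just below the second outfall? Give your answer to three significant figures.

11.4 µg/L

Flow-weighted average: C = (100000·0.3900 + 6540·1030) / 106500 = 6775000/106500 = 63.59 µg/L; combined flow 106500 L/s.
Half-life 12.8 h → k = ln 2 / 12.8 = 0.05415 h⁻¹ = 1.300 d⁻¹.
Applying C = C₀e^(−kt): 63.59 × 0.1165 = 7.409 µg/L.
At the second outfall, C = (106500·7.409 + 3630·130.0) / (106500 + 3630) = 11.45 µg/L.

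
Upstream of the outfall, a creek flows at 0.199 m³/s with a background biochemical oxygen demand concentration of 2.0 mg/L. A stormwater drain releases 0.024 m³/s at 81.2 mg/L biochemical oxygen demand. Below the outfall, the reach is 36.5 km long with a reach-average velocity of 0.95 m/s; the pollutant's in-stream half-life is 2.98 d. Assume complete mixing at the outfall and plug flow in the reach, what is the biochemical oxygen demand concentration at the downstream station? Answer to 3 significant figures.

9.49 mg/L

Mixed concentration C = ΣQC/ΣQ = (0.1990·2.000 + 0.02400·81.20) / 0.2230 = 2.347/0.2230 = 10.52 mg/L.
Travel time t = 36.5·1000 / 0.95 = 38420 s = 10.67 h.
Half-life 2.98 d → k = ln 2 / 2.98 = 0.2326 d⁻¹.
First-order decay: C = 10.52·exp(−k·t) = 10.52·0.9017 = 9.490 mg/L.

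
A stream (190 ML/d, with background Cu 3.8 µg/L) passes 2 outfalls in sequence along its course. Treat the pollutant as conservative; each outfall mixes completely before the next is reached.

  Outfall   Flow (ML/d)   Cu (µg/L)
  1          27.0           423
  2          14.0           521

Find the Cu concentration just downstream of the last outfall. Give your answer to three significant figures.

Below outfall 1: Q → 217.0 ML/d, C = (190.0·3.800 + 27.00·423.0)/217.0 = 55.96 µg/L.
Below outfall 2: Q → 231.0 ML/d, C = (217.0·55.96 + 14.00·521.0)/231.0 = 84.14 µg/L.

84.1 µg/L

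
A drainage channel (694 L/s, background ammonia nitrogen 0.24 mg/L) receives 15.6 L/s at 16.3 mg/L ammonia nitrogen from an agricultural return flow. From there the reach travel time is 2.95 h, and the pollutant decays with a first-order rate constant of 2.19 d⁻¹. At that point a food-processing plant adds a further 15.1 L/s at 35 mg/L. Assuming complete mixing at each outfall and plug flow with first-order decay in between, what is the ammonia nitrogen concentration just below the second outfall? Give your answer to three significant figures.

After mixing, C = (694.0·0.2400 + 15.60·16.30) / 709.6 = 420.8/709.6 = 0.5931 mg/L; combined flow 709.6 L/s.
First-order decay: C = 0.5931·exp(−k·t) = 0.5931·0.7640 = 0.4531 mg/L.
At the second outfall, C = (709.6·0.4531 + 15.10·35.00) / (709.6 + 15.10) = 1.173 mg/L.

1.17 mg/L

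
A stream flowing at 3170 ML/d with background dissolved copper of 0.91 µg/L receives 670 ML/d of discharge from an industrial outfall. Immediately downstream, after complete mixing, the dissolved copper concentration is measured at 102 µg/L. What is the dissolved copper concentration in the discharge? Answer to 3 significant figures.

580 µg/L

Mass balance: 3170·0.9100 + 670.0·Cₑ = 3840·102.0
→ Cₑ = (3840·102.0 − 3170·0.9100) / 670.0 = 580.3 µg/L.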